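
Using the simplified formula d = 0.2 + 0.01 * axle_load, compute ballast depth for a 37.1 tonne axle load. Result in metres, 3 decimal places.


d = 0.2 + 0.01 * 37.1
d = 0.2 + 0.371
d = 0.571 m

0.571


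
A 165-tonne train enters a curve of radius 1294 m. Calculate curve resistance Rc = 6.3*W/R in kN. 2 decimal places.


Rc = 6.3 * W / R
Rc = 6.3 * 165 / 1294
Rc = 1039.5 / 1294
Rc = 0.80 kN

0.80


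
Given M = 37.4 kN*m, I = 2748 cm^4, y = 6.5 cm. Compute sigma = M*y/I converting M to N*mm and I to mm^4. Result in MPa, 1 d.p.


Convert units:
M = 37.4 kN*m = 37400000 N*mm
y = 6.5 cm = 65 mm
I = 2748 cm^4 = 27480000 mm^4
sigma = 37400000 * 65 / 27480000
sigma = 88.5 MPa

88.5


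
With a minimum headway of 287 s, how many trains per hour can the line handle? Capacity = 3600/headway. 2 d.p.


Capacity = 3600 / headway
Capacity = 3600 / 287
Capacity = 12.54 trains/hour

12.54


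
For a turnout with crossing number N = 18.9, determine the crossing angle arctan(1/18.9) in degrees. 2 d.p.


1/N = 1/18.9 = 0.05291
angle = arctan(0.05291) = 0.052861 rad
angle = 0.052861 * 180/pi = 3.03 degrees

3.03


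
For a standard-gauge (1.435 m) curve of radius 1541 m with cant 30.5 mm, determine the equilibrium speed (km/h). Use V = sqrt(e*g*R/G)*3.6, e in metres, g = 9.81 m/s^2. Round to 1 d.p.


Convert cant: e = 30.5 mm = 0.0305 m
V_ms = sqrt(0.0305 * 9.81 * 1541 / 1.435)
V_ms = sqrt(321.306554) = 17.925 m/s
V = 17.925 * 3.6 = 64.5 km/h

64.5


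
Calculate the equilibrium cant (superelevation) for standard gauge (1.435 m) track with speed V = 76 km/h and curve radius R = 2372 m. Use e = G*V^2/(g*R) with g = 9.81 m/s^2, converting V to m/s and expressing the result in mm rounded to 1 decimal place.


Convert speed: V = 76 / 3.6 = 21.1111 m/s
Apply formula: e = 1.435 * 21.1111^2 / (9.81 * 2372)
e = 1.435 * 445.679 / 23269.32
e = 0.027485 m = 27.5 mm

27.5


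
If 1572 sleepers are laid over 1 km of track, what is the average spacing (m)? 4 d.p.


Spacing = 1000 m / number of sleepers
Spacing = 1000 / 1572
Spacing = 0.6361 m

0.6361


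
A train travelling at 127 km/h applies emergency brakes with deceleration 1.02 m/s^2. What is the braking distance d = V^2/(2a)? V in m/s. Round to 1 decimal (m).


Convert speed: V = 127 / 3.6 = 35.2778 m/s
V^2 = 1244.5216
d = 1244.5216 / (2 * 1.02)
d = 1244.5216 / 2.04
d = 610.1 m

610.1


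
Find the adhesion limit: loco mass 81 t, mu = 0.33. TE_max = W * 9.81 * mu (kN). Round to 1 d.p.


TE_max = W * g * mu
TE_max = 81 * 9.81 * 0.33
TE_max = 794.61 * 0.33
TE_max = 262.2 kN

262.2


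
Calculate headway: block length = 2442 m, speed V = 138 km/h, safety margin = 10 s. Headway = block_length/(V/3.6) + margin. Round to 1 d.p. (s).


V = 138 / 3.6 = 38.3333 m/s
Block traversal time = 2442 / 38.3333 = 63.7043 s
Headway = 63.7043 + 10
Headway = 73.7 s

73.7


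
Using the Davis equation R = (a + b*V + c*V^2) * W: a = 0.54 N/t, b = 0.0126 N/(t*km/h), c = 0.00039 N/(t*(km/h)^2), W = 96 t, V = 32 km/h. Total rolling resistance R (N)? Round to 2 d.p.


b*V = 0.0126 * 32 = 0.4032
c*V^2 = 0.00039 * 1024 = 0.39936
R_per_t = 0.54 + 0.4032 + 0.39936 = 1.34256 N/t
R_total = 1.34256 * 96 = 128.89 N

128.89


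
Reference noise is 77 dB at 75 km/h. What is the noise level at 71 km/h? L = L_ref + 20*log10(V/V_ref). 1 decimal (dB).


V/V_ref = 71 / 75 = 0.946667
log10(0.946667) = -0.023803
20 * -0.023803 = -0.4761
L = 77 + -0.4761 = 76.5 dB

76.5


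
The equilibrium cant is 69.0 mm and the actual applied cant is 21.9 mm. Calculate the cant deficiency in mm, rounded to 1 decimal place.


Cant deficiency = equilibrium cant - actual cant
CD = 69.0 - 21.9
CD = 47.1 mm

47.1


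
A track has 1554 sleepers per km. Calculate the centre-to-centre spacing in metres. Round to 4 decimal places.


Spacing = 1000 m / number of sleepers
Spacing = 1000 / 1554
Spacing = 0.6435 m

0.6435


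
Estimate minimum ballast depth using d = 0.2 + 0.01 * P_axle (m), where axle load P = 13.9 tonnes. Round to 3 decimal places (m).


d = 0.2 + 0.01 * 13.9
d = 0.2 + 0.139
d = 0.339 m

0.339


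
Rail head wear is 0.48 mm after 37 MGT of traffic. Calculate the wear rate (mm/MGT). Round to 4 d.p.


Wear rate = total wear / cumulative tonnage
Rate = 0.48 / 37
Rate = 0.0130 mm/MGT

0.0130


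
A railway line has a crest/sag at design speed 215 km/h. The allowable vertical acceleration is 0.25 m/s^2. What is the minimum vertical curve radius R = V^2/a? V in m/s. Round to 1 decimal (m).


Convert speed: V = 215 / 3.6 = 59.7222 m/s
V^2 = 3566.7438 m^2/s^2
R_v = 3566.7438 / 0.25
R_v = 14267.0 m

14267.0


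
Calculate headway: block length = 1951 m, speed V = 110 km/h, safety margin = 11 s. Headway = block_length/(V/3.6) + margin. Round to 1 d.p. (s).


V = 110 / 3.6 = 30.5556 m/s
Block traversal time = 1951 / 30.5556 = 63.8509 s
Headway = 63.8509 + 11
Headway = 74.9 s

74.9


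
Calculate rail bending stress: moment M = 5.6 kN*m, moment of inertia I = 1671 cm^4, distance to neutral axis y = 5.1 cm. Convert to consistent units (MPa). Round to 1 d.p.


Convert units:
M = 5.6 kN*m = 5600000 N*mm
y = 5.1 cm = 51 mm
I = 1671 cm^4 = 16710000 mm^4
sigma = 5600000 * 51 / 16710000
sigma = 17.1 MPa

17.1


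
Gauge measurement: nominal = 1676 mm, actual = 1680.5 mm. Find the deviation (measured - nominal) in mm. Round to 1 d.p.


Deviation = measured - nominal
Deviation = 1680.5 - 1676
Deviation = 4.5 mm

4.5


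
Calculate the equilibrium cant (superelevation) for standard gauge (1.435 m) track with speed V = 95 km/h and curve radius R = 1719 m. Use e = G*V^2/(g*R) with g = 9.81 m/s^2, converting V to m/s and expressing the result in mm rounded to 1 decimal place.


Convert speed: V = 95 / 3.6 = 26.3889 m/s
Apply formula: e = 1.435 * 26.3889^2 / (9.81 * 1719)
e = 1.435 * 696.3735 / 16863.39
e = 0.059258 m = 59.3 mm

59.3


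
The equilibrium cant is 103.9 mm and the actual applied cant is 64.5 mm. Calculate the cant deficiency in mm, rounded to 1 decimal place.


Cant deficiency = equilibrium cant - actual cant
CD = 103.9 - 64.5
CD = 39.4 mm

39.4


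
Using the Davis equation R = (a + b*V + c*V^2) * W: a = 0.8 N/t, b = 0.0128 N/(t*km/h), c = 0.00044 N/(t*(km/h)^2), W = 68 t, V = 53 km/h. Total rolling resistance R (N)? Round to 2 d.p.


b*V = 0.0128 * 53 = 0.6784
c*V^2 = 0.00044 * 2809 = 1.23596
R_per_t = 0.8 + 0.6784 + 1.23596 = 2.71436 N/t
R_total = 2.71436 * 68 = 184.58 N

184.58


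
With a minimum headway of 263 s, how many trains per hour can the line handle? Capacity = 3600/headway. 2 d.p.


Capacity = 3600 / headway
Capacity = 3600 / 263
Capacity = 13.69 trains/hour

13.69


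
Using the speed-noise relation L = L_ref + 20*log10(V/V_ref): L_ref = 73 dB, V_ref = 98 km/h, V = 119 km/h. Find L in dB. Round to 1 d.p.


V/V_ref = 119 / 98 = 1.214286
log10(1.214286) = 0.084321
20 * 0.084321 = 1.6864
L = 73 + 1.6864 = 74.7 dB

74.7


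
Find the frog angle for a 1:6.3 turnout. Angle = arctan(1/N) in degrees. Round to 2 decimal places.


1/N = 1/6.3 = 0.15873
angle = arctan(0.15873) = 0.157417 rad
angle = 0.157417 * 180/pi = 9.02 degrees

9.02


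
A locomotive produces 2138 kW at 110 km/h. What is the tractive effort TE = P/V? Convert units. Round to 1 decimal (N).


Convert: P = 2138 kW = 2138000 W
V = 110 / 3.6 = 30.5556 m/s
TE = 2138000 / 30.5556
TE = 69970.9 N

69970.9


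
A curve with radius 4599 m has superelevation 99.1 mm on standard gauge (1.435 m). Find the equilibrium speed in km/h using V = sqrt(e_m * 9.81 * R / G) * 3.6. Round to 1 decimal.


Convert cant: e = 99.1 mm = 0.0991 m
V_ms = sqrt(0.0991 * 9.81 * 4599 / 1.435)
V_ms = sqrt(3115.689498) = 55.8184 m/s
V = 55.8184 * 3.6 = 200.9 km/h

200.9


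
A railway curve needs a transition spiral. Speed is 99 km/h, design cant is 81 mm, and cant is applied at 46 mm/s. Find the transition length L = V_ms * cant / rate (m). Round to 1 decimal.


Convert speed: V = 99 / 3.6 = 27.5 m/s
L = 27.5 * 81 / 46
L = 2227.5 / 46
L = 48.4 m

48.4


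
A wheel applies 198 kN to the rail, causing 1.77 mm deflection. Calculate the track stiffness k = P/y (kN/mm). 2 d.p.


Track stiffness k = P / y
k = 198 / 1.77
k = 111.86 kN/mm

111.86


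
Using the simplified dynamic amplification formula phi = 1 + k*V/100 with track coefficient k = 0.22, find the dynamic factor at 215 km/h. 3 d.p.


phi = 1 + k * V / 100
phi = 1 + 0.22 * 215 / 100
phi = 1 + 0.473
phi = 1.473

1.473


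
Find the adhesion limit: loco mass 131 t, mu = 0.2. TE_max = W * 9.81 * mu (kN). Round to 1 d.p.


TE_max = W * g * mu
TE_max = 131 * 9.81 * 0.2
TE_max = 1285.11 * 0.2
TE_max = 257.0 kN

257.0


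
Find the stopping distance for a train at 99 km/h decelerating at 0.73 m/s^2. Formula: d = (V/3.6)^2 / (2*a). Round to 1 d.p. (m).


Convert speed: V = 99 / 3.6 = 27.5 m/s
V^2 = 756.25
d = 756.25 / (2 * 0.73)
d = 756.25 / 1.46
d = 518.0 m

518.0


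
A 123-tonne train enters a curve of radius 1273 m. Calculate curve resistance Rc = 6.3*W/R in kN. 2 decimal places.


Rc = 6.3 * W / R
Rc = 6.3 * 123 / 1273
Rc = 774.9 / 1273
Rc = 0.61 kN

0.61


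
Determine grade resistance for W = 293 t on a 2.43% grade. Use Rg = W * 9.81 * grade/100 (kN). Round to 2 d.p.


Rg = W * 9.81 * grade / 100
Rg = 293 * 9.81 * 2.43 / 100
Rg = 2874.33 * 0.0243
Rg = 69.85 kN

69.85


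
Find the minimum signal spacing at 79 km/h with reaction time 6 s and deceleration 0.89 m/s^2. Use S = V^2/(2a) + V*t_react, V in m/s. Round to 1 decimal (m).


V = 79 / 3.6 = 21.9444 m/s
Braking distance = 21.9444^2 / (2*0.89) = 270.5386 m
Sighting distance = 21.9444 * 6 = 131.6667 m
S = 270.5386 + 131.6667 = 402.2 m

402.2


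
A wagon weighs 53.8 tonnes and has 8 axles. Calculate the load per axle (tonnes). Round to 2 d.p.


Load per axle = total weight / number of axles
Load = 53.8 / 8
Load = 6.73 tonnes

6.73


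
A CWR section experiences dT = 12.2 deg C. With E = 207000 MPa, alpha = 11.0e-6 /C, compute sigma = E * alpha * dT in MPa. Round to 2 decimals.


sigma = E * alpha * dT
sigma = 207000 * 11.0e-6 * 12.2
sigma = 2.277 * 12.2
sigma = 27.78 MPa

27.78


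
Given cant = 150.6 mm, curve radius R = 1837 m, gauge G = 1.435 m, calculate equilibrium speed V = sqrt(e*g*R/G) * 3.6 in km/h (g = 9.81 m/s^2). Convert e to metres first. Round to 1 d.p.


Convert cant: e = 150.6 mm = 0.1506 m
V_ms = sqrt(0.1506 * 9.81 * 1837 / 1.435)
V_ms = sqrt(1891.259987) = 43.4886 m/s
V = 43.4886 * 3.6 = 156.6 km/h

156.6


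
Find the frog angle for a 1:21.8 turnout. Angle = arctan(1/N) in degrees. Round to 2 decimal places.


1/N = 1/21.8 = 0.045872
angle = arctan(0.045872) = 0.045839 rad
angle = 0.045839 * 180/pi = 2.63 degrees

2.63


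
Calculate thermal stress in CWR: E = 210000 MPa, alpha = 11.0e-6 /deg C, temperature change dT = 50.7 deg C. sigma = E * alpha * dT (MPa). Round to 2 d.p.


sigma = E * alpha * dT
sigma = 210000 * 11.0e-6 * 50.7
sigma = 2.31 * 50.7
sigma = 117.12 MPa

117.12


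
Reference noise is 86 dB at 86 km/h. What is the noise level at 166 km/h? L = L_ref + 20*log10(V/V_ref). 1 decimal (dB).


V/V_ref = 166 / 86 = 1.930233
log10(1.930233) = 0.28561
20 * 0.28561 = 5.7122
L = 86 + 5.7122 = 91.7 dB

91.7


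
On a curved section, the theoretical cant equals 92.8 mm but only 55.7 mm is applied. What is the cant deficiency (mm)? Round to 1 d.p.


Cant deficiency = equilibrium cant - actual cant
CD = 92.8 - 55.7
CD = 37.1 mm

37.1


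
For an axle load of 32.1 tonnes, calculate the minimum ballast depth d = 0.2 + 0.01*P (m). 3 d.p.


d = 0.2 + 0.01 * 32.1
d = 0.2 + 0.321
d = 0.521 m

0.521


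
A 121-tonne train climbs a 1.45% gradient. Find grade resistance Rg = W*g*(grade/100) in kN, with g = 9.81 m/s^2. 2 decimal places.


Rg = W * 9.81 * grade / 100
Rg = 121 * 9.81 * 1.45 / 100
Rg = 1187.01 * 0.0145
Rg = 17.21 kN

17.21


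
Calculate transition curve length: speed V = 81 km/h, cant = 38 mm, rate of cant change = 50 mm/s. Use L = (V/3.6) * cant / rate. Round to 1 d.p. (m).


Convert speed: V = 81 / 3.6 = 22.5 m/s
L = 22.5 * 38 / 50
L = 855.0 / 50
L = 17.1 m

17.1


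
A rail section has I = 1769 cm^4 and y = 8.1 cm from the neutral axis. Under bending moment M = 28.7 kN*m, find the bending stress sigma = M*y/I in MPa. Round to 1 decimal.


Convert units:
M = 28.7 kN*m = 28700000 N*mm
y = 8.1 cm = 81 mm
I = 1769 cm^4 = 17690000 mm^4
sigma = 28700000 * 81 / 17690000
sigma = 131.4 MPa

131.4


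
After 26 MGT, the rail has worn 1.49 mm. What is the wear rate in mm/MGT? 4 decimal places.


Wear rate = total wear / cumulative tonnage
Rate = 1.49 / 26
Rate = 0.0573 mm/MGT

0.0573


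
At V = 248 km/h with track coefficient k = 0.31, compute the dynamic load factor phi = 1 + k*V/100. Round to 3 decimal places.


phi = 1 + k * V / 100
phi = 1 + 0.31 * 248 / 100
phi = 1 + 0.7688
phi = 1.769

1.769


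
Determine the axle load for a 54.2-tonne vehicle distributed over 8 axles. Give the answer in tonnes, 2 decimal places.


Load per axle = total weight / number of axles
Load = 54.2 / 8
Load = 6.78 tonnes

6.78


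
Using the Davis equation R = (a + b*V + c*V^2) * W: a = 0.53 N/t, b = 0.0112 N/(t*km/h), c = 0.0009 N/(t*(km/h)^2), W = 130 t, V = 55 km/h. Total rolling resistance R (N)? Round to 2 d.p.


b*V = 0.0112 * 55 = 0.616
c*V^2 = 0.0009 * 3025 = 2.7225
R_per_t = 0.53 + 0.616 + 2.7225 = 3.8685 N/t
R_total = 3.8685 * 130 = 502.91 N

502.91


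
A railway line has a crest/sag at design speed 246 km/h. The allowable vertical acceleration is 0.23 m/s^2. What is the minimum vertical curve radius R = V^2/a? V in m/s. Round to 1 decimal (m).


Convert speed: V = 246 / 3.6 = 68.3333 m/s
V^2 = 4669.4444 m^2/s^2
R_v = 4669.4444 / 0.23
R_v = 20301.9 m

20301.9


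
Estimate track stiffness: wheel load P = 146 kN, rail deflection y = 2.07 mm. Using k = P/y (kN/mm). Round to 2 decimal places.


Track stiffness k = P / y
k = 146 / 2.07
k = 70.53 kN/mm

70.53


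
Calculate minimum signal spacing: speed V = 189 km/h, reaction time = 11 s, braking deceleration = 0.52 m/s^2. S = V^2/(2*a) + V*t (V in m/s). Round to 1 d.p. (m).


V = 189 / 3.6 = 52.5 m/s
Braking distance = 52.5^2 / (2*0.52) = 2650.2404 m
Sighting distance = 52.5 * 11 = 577.5 m
S = 2650.2404 + 577.5 = 3227.7 m

3227.7


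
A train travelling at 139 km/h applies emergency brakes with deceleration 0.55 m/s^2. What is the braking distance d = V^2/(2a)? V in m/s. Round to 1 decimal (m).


Convert speed: V = 139 / 3.6 = 38.6111 m/s
V^2 = 1490.8179
d = 1490.8179 / (2 * 0.55)
d = 1490.8179 / 1.1
d = 1355.3 m

1355.3


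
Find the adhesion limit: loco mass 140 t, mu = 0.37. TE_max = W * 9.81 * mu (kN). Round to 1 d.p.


TE_max = W * g * mu
TE_max = 140 * 9.81 * 0.37
TE_max = 1373.4 * 0.37
TE_max = 508.2 kN

508.2


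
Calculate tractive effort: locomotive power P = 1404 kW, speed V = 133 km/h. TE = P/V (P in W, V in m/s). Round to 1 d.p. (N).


Convert: P = 1404 kW = 1404000 W
V = 133 / 3.6 = 36.9444 m/s
TE = 1404000 / 36.9444
TE = 38003.0 N

38003.0


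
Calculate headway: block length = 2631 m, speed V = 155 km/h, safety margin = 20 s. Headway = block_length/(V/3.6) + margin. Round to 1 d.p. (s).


V = 155 / 3.6 = 43.0556 m/s
Block traversal time = 2631 / 43.0556 = 61.1071 s
Headway = 61.1071 + 20
Headway = 81.1 s

81.1


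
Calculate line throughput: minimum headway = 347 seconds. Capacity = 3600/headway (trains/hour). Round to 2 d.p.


Capacity = 3600 / headway
Capacity = 3600 / 347
Capacity = 10.37 trains/hour

10.37


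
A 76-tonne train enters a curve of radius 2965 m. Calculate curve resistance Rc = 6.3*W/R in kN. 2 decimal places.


Rc = 6.3 * W / R
Rc = 6.3 * 76 / 2965
Rc = 478.8 / 2965
Rc = 0.16 kN

0.16


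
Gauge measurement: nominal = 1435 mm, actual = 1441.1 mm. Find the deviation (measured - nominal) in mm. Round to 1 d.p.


Deviation = measured - nominal
Deviation = 1441.1 - 1435
Deviation = 6.1 mm

6.1


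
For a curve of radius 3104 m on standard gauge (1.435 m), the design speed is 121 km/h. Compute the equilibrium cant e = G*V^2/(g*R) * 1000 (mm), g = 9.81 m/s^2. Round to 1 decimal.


Convert speed: V = 121 / 3.6 = 33.6111 m/s
Apply formula: e = 1.435 * 33.6111^2 / (9.81 * 3104)
e = 1.435 * 1129.7068 / 30450.24
e = 0.053239 m = 53.2 mm

53.2


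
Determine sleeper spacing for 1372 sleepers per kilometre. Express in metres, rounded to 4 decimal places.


Spacing = 1000 m / number of sleepers
Spacing = 1000 / 1372
Spacing = 0.7289 m

0.7289


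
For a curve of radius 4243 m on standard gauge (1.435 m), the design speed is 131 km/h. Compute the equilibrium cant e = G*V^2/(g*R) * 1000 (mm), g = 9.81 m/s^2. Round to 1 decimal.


Convert speed: V = 131 / 3.6 = 36.3889 m/s
Apply formula: e = 1.435 * 36.3889^2 / (9.81 * 4243)
e = 1.435 * 1324.1512 / 41623.83
e = 0.045651 m = 45.7 mm

45.7


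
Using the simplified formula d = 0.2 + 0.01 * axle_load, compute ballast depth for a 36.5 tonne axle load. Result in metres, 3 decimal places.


d = 0.2 + 0.01 * 36.5
d = 0.2 + 0.365
d = 0.565 m

0.565


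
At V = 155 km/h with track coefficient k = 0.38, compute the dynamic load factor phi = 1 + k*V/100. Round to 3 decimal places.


phi = 1 + k * V / 100
phi = 1 + 0.38 * 155 / 100
phi = 1 + 0.589
phi = 1.589

1.589


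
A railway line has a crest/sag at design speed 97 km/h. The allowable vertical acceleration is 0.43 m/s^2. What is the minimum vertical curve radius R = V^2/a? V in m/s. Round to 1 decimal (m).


Convert speed: V = 97 / 3.6 = 26.9444 m/s
V^2 = 726.0031 m^2/s^2
R_v = 726.0031 / 0.43
R_v = 1688.4 m

1688.4


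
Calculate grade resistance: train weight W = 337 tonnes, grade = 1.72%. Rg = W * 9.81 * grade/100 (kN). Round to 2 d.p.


Rg = W * 9.81 * grade / 100
Rg = 337 * 9.81 * 1.72 / 100
Rg = 3305.97 * 0.0172
Rg = 56.86 kN

56.86


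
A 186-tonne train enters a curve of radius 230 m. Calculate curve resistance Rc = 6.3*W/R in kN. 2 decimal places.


Rc = 6.3 * W / R
Rc = 6.3 * 186 / 230
Rc = 1171.8 / 230
Rc = 5.09 kN

5.09


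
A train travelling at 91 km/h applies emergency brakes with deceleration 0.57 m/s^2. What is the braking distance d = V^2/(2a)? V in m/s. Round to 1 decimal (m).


Convert speed: V = 91 / 3.6 = 25.2778 m/s
V^2 = 638.966
d = 638.966 / (2 * 0.57)
d = 638.966 / 1.14
d = 560.5 m

560.5


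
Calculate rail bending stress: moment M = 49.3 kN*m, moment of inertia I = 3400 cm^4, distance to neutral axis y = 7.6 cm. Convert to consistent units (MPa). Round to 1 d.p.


Convert units:
M = 49.3 kN*m = 49300000 N*mm
y = 7.6 cm = 76 mm
I = 3400 cm^4 = 34000000 mm^4
sigma = 49300000 * 76 / 34000000
sigma = 110.2 MPa

110.2


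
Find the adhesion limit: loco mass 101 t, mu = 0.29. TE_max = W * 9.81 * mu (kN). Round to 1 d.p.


TE_max = W * g * mu
TE_max = 101 * 9.81 * 0.29
TE_max = 990.81 * 0.29
TE_max = 287.3 kN

287.3


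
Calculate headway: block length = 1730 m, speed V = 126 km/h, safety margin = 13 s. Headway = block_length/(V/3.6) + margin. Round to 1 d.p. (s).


V = 126 / 3.6 = 35.0 m/s
Block traversal time = 1730 / 35.0 = 49.4286 s
Headway = 49.4286 + 13
Headway = 62.4 s

62.4


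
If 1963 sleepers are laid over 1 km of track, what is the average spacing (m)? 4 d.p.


Spacing = 1000 m / number of sleepers
Spacing = 1000 / 1963
Spacing = 0.5094 m

0.5094


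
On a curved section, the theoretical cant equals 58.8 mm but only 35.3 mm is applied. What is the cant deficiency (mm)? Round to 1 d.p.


Cant deficiency = equilibrium cant - actual cant
CD = 58.8 - 35.3
CD = 23.5 mm

23.5


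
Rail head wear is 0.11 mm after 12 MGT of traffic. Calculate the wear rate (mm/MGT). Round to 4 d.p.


Wear rate = total wear / cumulative tonnage
Rate = 0.11 / 12
Rate = 0.0092 mm/MGT

0.0092


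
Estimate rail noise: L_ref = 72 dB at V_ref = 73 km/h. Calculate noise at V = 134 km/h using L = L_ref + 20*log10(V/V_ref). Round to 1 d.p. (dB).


V/V_ref = 134 / 73 = 1.835616
log10(1.835616) = 0.263782
20 * 0.263782 = 5.2756
L = 72 + 5.2756 = 77.3 dB

77.3


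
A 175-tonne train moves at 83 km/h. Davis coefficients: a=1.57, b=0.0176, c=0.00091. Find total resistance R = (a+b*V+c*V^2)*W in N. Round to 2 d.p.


b*V = 0.0176 * 83 = 1.4608
c*V^2 = 0.00091 * 6889 = 6.26899
R_per_t = 1.57 + 1.4608 + 6.26899 = 9.29979 N/t
R_total = 9.29979 * 175 = 1627.46 N

1627.46


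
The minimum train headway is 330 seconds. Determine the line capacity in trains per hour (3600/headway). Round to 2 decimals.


Capacity = 3600 / headway
Capacity = 3600 / 330
Capacity = 10.91 trains/hour

10.91


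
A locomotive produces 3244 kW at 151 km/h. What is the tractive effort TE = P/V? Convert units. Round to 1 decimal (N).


Convert: P = 3244 kW = 3244000 W
V = 151 / 3.6 = 41.9444 m/s
TE = 3244000 / 41.9444
TE = 77340.4 N

77340.4


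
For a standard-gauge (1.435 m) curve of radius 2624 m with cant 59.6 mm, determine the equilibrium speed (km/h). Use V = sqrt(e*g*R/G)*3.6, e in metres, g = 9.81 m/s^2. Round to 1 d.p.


Convert cant: e = 59.6 mm = 0.0596 m
V_ms = sqrt(0.0596 * 9.81 * 2624 / 1.435)
V_ms = sqrt(1069.121829) = 32.6974 m/s
V = 32.6974 * 3.6 = 117.7 km/h

117.7


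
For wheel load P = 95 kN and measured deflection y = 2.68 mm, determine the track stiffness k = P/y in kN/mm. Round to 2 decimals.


Track stiffness k = P / y
k = 95 / 2.68
k = 35.45 kN/mm

35.45


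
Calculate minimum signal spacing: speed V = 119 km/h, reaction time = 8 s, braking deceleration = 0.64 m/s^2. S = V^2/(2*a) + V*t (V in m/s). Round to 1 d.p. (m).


V = 119 / 3.6 = 33.0556 m/s
Braking distance = 33.0556^2 / (2*0.64) = 853.6482 m
Sighting distance = 33.0556 * 8 = 264.4444 m
S = 853.6482 + 264.4444 = 1118.1 m

1118.1


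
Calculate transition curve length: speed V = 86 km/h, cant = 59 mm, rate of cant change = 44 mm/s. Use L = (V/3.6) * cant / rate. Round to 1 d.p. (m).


Convert speed: V = 86 / 3.6 = 23.8889 m/s
L = 23.8889 * 59 / 44
L = 1409.4444 / 44
L = 32.0 m

32.0


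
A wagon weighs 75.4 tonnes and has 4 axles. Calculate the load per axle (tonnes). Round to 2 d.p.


Load per axle = total weight / number of axles
Load = 75.4 / 4
Load = 18.85 tonnes

18.85


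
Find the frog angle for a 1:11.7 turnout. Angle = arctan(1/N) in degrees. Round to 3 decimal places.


1/N = 1/11.7 = 0.08547
angle = arctan(0.08547) = 0.085263 rad
angle = 0.085263 * 180/pi = 4.885 degrees

4.885


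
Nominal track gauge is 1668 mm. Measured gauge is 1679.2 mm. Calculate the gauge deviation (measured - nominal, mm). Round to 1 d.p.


Deviation = measured - nominal
Deviation = 1679.2 - 1668
Deviation = 11.2 mm

11.2


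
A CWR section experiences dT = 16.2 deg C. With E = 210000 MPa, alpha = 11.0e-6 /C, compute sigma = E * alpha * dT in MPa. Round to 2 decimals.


sigma = E * alpha * dT
sigma = 210000 * 11.0e-6 * 16.2
sigma = 2.31 * 16.2
sigma = 37.42 MPa

37.42


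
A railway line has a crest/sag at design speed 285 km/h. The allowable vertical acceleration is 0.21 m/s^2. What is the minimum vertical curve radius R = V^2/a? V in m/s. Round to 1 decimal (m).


Convert speed: V = 285 / 3.6 = 79.1667 m/s
V^2 = 6267.3611 m^2/s^2
R_v = 6267.3611 / 0.21
R_v = 29844.6 m

29844.6


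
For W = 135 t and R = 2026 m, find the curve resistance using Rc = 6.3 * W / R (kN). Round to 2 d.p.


Rc = 6.3 * W / R
Rc = 6.3 * 135 / 2026
Rc = 850.5 / 2026
Rc = 0.42 kN

0.42


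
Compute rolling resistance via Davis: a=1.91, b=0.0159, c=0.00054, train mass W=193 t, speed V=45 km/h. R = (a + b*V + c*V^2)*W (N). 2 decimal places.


b*V = 0.0159 * 45 = 0.7155
c*V^2 = 0.00054 * 2025 = 1.0935
R_per_t = 1.91 + 0.7155 + 1.0935 = 3.719 N/t
R_total = 3.719 * 193 = 717.77 N

717.77


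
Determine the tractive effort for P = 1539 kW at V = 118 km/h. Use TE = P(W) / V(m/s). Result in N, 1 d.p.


Convert: P = 1539 kW = 1539000 W
V = 118 / 3.6 = 32.7778 m/s
TE = 1539000 / 32.7778
TE = 46952.5 N

46952.5


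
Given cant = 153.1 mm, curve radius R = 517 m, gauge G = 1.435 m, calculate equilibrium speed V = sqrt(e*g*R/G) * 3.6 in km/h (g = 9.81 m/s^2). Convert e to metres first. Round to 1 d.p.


Convert cant: e = 153.1 mm = 0.1531 m
V_ms = sqrt(0.1531 * 9.81 * 517 / 1.435)
V_ms = sqrt(541.106611) = 23.2617 m/s
V = 23.2617 * 3.6 = 83.7 km/h

83.7


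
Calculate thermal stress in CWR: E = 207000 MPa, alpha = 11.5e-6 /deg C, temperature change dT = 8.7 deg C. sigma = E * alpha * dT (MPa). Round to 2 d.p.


sigma = E * alpha * dT
sigma = 207000 * 11.5e-6 * 8.7
sigma = 2.3805 * 8.7
sigma = 20.71 MPa

20.71


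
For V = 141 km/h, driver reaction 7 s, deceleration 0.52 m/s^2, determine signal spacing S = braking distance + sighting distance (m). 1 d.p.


V = 141 / 3.6 = 39.1667 m/s
Braking distance = 39.1667^2 / (2*0.52) = 1475.0267 m
Sighting distance = 39.1667 * 7 = 274.1667 m
S = 1475.0267 + 274.1667 = 1749.2 m

1749.2


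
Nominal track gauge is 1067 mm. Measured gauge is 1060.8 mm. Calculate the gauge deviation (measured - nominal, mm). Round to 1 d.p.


Deviation = measured - nominal
Deviation = 1060.8 - 1067
Deviation = -6.2 mm

-6.2


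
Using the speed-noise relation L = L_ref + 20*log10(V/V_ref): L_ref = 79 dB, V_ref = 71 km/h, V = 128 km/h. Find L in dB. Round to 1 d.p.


V/V_ref = 128 / 71 = 1.802817
log10(1.802817) = 0.255952
20 * 0.255952 = 5.119
L = 79 + 5.119 = 84.1 dB

84.1


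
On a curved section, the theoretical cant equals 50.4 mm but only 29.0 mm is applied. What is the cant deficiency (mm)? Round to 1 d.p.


Cant deficiency = equilibrium cant - actual cant
CD = 50.4 - 29.0
CD = 21.4 mm

21.4


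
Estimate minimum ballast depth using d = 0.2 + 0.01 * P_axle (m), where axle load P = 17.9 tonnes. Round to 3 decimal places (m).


d = 0.2 + 0.01 * 17.9
d = 0.2 + 0.179
d = 0.379 m

0.379


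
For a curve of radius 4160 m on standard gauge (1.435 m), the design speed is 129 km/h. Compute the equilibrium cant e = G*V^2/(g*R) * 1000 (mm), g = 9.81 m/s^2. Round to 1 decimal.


Convert speed: V = 129 / 3.6 = 35.8333 m/s
Apply formula: e = 1.435 * 35.8333^2 / (9.81 * 4160)
e = 1.435 * 1284.0278 / 40809.6
e = 0.045151 m = 45.2 mm

45.2


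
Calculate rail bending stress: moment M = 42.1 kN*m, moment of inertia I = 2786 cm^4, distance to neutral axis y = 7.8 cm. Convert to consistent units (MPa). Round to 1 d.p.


Convert units:
M = 42.1 kN*m = 42100000 N*mm
y = 7.8 cm = 78 mm
I = 2786 cm^4 = 27860000 mm^4
sigma = 42100000 * 78 / 27860000
sigma = 117.9 MPa

117.9


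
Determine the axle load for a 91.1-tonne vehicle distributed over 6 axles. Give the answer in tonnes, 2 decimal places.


Load per axle = total weight / number of axles
Load = 91.1 / 6
Load = 15.18 tonnes

15.18


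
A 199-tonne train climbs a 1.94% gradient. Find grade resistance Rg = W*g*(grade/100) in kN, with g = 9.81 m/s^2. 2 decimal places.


Rg = W * 9.81 * grade / 100
Rg = 199 * 9.81 * 1.94 / 100
Rg = 1952.19 * 0.0194
Rg = 37.87 kN

37.87


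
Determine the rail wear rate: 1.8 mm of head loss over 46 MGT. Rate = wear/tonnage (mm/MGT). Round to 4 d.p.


Wear rate = total wear / cumulative tonnage
Rate = 1.8 / 46
Rate = 0.0391 mm/MGT

0.0391


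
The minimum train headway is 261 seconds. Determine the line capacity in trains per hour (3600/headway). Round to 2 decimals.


Capacity = 3600 / headway
Capacity = 3600 / 261
Capacity = 13.79 trains/hour

13.79


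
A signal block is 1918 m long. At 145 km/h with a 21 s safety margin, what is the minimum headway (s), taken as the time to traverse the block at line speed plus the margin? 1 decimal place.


V = 145 / 3.6 = 40.2778 m/s
Block traversal time = 1918 / 40.2778 = 47.6193 s
Headway = 47.6193 + 21
Headway = 68.6 s

68.6


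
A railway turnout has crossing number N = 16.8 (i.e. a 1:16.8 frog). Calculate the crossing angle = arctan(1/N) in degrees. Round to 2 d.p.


1/N = 1/16.8 = 0.059524
angle = arctan(0.059524) = 0.059454 rad
angle = 0.059454 * 180/pi = 3.41 degrees

3.41


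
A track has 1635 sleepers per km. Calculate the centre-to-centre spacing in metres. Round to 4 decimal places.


Spacing = 1000 m / number of sleepers
Spacing = 1000 / 1635
Spacing = 0.6116 m

0.6116


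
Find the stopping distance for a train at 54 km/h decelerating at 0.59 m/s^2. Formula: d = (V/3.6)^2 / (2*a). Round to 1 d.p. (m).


Convert speed: V = 54 / 3.6 = 15.0 m/s
V^2 = 225.0
d = 225.0 / (2 * 0.59)
d = 225.0 / 1.18
d = 190.7 m

190.7


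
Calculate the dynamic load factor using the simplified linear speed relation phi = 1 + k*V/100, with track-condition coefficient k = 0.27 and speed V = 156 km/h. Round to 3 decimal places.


phi = 1 + k * V / 100
phi = 1 + 0.27 * 156 / 100
phi = 1 + 0.4212
phi = 1.421

1.421


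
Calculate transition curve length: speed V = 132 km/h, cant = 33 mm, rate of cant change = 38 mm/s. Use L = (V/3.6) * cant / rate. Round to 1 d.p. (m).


Convert speed: V = 132 / 3.6 = 36.6667 m/s
L = 36.6667 * 33 / 38
L = 1210.0 / 38
L = 31.8 m

31.8


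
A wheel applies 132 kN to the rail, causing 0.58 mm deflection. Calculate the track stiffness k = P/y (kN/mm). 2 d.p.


Track stiffness k = P / y
k = 132 / 0.58
k = 227.59 kN/mm

227.59


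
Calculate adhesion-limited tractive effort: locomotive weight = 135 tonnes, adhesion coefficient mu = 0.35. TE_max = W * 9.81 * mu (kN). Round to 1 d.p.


TE_max = W * g * mu
TE_max = 135 * 9.81 * 0.35
TE_max = 1324.35 * 0.35
TE_max = 463.5 kN

463.5


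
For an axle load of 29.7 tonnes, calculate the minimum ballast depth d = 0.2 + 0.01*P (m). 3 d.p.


d = 0.2 + 0.01 * 29.7
d = 0.2 + 0.297
d = 0.497 m

0.497


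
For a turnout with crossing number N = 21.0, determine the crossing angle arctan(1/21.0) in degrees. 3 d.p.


1/N = 1/21.0 = 0.047619
angle = arctan(0.047619) = 0.047583 rad
angle = 0.047583 * 180/pi = 2.726 degrees

2.726


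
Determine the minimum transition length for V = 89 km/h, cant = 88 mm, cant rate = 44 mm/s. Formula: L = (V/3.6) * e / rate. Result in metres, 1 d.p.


Convert speed: V = 89 / 3.6 = 24.7222 m/s
L = 24.7222 * 88 / 44
L = 2175.5556 / 44
L = 49.4 m

49.4


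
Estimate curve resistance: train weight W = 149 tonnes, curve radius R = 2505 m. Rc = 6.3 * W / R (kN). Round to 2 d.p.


Rc = 6.3 * W / R
Rc = 6.3 * 149 / 2505
Rc = 938.7 / 2505
Rc = 0.37 kN

0.37


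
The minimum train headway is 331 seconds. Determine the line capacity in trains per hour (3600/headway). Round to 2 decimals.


Capacity = 3600 / headway
Capacity = 3600 / 331
Capacity = 10.88 trains/hour

10.88


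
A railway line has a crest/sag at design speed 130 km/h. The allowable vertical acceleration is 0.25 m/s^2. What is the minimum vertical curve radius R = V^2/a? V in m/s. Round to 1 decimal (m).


Convert speed: V = 130 / 3.6 = 36.1111 m/s
V^2 = 1304.0123 m^2/s^2
R_v = 1304.0123 / 0.25
R_v = 5216.0 m

5216.0


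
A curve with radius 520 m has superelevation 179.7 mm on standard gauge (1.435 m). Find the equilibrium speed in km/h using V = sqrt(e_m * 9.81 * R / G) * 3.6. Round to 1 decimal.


Convert cant: e = 179.7 mm = 0.1797 m
V_ms = sqrt(0.1797 * 9.81 * 520 / 1.435)
V_ms = sqrt(638.805324) = 25.2746 m/s
V = 25.2746 * 3.6 = 91.0 km/h

91.0


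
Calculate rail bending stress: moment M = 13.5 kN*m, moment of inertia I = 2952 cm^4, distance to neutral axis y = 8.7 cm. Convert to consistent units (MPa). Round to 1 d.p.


Convert units:
M = 13.5 kN*m = 13500000 N*mm
y = 8.7 cm = 87 mm
I = 2952 cm^4 = 29520000 mm^4
sigma = 13500000 * 87 / 29520000
sigma = 39.8 MPa

39.8


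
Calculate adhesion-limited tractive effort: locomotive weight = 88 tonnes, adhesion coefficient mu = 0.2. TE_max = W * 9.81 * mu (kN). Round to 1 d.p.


TE_max = W * g * mu
TE_max = 88 * 9.81 * 0.2
TE_max = 863.28 * 0.2
TE_max = 172.7 kN

172.7


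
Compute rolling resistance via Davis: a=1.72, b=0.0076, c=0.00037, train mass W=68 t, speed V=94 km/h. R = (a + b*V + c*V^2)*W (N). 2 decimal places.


b*V = 0.0076 * 94 = 0.7144
c*V^2 = 0.00037 * 8836 = 3.26932
R_per_t = 1.72 + 0.7144 + 3.26932 = 5.70372 N/t
R_total = 5.70372 * 68 = 387.85 N

387.85


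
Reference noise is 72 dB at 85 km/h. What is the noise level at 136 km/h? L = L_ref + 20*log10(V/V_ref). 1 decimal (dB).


V/V_ref = 136 / 85 = 1.6
log10(1.6) = 0.20412
20 * 0.20412 = 4.0824
L = 72 + 4.0824 = 76.1 dB

76.1


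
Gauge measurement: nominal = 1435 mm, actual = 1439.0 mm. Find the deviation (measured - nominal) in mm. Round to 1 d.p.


Deviation = measured - nominal
Deviation = 1439.0 - 1435
Deviation = 4.0 mm

4.0


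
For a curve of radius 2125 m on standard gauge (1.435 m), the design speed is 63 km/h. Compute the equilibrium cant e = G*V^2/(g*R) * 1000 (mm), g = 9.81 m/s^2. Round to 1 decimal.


Convert speed: V = 63 / 3.6 = 17.5 m/s
Apply formula: e = 1.435 * 17.5^2 / (9.81 * 2125)
e = 1.435 * 306.25 / 20846.25
e = 0.021081 m = 21.1 mm

21.1


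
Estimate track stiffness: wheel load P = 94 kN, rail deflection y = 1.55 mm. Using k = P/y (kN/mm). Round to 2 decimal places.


Track stiffness k = P / y
k = 94 / 1.55
k = 60.65 kN/mm

60.65


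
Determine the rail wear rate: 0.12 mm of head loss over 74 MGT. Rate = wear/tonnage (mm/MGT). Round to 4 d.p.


Wear rate = total wear / cumulative tonnage
Rate = 0.12 / 74
Rate = 0.0016 mm/MGT

0.0016


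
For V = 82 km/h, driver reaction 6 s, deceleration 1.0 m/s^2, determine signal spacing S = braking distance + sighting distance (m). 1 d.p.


V = 82 / 3.6 = 22.7778 m/s
Braking distance = 22.7778^2 / (2*1.0) = 259.4136 m
Sighting distance = 22.7778 * 6 = 136.6667 m
S = 259.4136 + 136.6667 = 396.1 m

396.1


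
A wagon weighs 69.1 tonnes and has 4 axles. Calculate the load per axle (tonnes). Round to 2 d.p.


Load per axle = total weight / number of axles
Load = 69.1 / 4
Load = 17.28 tonnes

17.28


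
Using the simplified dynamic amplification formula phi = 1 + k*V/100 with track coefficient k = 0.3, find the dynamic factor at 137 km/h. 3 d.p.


phi = 1 + k * V / 100
phi = 1 + 0.3 * 137 / 100
phi = 1 + 0.411
phi = 1.411

1.411


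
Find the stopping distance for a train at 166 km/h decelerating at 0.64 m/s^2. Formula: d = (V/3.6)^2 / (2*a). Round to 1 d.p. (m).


Convert speed: V = 166 / 3.6 = 46.1111 m/s
V^2 = 2126.2346
d = 2126.2346 / (2 * 0.64)
d = 2126.2346 / 1.28
d = 1661.1 m

1661.1


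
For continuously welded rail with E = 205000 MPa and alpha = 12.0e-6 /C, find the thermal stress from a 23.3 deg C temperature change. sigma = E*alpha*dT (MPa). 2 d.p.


sigma = E * alpha * dT
sigma = 205000 * 12.0e-6 * 23.3
sigma = 2.46 * 23.3
sigma = 57.32 MPa

57.32


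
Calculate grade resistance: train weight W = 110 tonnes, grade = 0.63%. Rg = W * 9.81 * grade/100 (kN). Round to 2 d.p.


Rg = W * 9.81 * grade / 100
Rg = 110 * 9.81 * 0.63 / 100
Rg = 1079.1 * 0.0063
Rg = 6.80 kN

6.80


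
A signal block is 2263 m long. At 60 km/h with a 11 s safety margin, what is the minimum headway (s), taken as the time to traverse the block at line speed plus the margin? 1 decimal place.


V = 60 / 3.6 = 16.6667 m/s
Block traversal time = 2263 / 16.6667 = 135.78 s
Headway = 135.78 + 11
Headway = 146.8 s

146.8


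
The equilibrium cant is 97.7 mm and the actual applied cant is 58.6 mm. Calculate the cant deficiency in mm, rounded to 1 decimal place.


Cant deficiency = equilibrium cant - actual cant
CD = 97.7 - 58.6
CD = 39.1 mm

39.1


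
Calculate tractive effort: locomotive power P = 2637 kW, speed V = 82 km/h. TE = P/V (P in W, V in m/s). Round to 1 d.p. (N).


Convert: P = 2637 kW = 2637000 W
V = 82 / 3.6 = 22.7778 m/s
TE = 2637000 / 22.7778
TE = 115770.7 N

115770.7


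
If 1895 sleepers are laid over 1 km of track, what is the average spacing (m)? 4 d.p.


Spacing = 1000 m / number of sleepers
Spacing = 1000 / 1895
Spacing = 0.5277 m

0.5277


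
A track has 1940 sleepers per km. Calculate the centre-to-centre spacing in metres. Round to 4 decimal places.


Spacing = 1000 m / number of sleepers
Spacing = 1000 / 1940
Spacing = 0.5155 m

0.5155


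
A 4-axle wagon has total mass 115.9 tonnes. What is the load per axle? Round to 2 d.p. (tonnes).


Load per axle = total weight / number of axles
Load = 115.9 / 4
Load = 28.98 tonnes

28.98


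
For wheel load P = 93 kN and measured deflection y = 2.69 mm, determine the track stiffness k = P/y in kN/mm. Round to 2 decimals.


Track stiffness k = P / y
k = 93 / 2.69
k = 34.57 kN/mm

34.57


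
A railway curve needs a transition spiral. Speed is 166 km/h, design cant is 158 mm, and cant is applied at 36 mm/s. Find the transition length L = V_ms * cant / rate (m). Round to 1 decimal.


Convert speed: V = 166 / 3.6 = 46.1111 m/s
L = 46.1111 * 158 / 36
L = 7285.5556 / 36
L = 202.4 m

202.4


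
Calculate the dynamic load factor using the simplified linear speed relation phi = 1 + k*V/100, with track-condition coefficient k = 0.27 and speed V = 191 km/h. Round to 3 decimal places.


phi = 1 + k * V / 100
phi = 1 + 0.27 * 191 / 100
phi = 1 + 0.5157
phi = 1.516

1.516


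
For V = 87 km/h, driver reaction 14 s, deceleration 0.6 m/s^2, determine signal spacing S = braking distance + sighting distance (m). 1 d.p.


V = 87 / 3.6 = 24.1667 m/s
Braking distance = 24.1667^2 / (2*0.6) = 486.6898 m
Sighting distance = 24.1667 * 14 = 338.3333 m
S = 486.6898 + 338.3333 = 825.0 m

825.0


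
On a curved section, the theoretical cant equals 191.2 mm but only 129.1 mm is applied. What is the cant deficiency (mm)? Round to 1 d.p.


Cant deficiency = equilibrium cant - actual cant
CD = 191.2 - 129.1
CD = 62.1 mm

62.1


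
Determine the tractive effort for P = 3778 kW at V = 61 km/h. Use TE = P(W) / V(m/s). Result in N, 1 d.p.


Convert: P = 3778 kW = 3778000 W
V = 61 / 3.6 = 16.9444 m/s
TE = 3778000 / 16.9444
TE = 222963.9 N

222963.9


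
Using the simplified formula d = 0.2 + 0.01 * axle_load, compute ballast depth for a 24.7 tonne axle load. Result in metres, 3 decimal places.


d = 0.2 + 0.01 * 24.7
d = 0.2 + 0.247
d = 0.447 m

0.447


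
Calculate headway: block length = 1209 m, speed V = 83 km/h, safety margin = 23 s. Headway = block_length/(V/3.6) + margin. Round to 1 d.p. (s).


V = 83 / 3.6 = 23.0556 m/s
Block traversal time = 1209 / 23.0556 = 52.4386 s
Headway = 52.4386 + 23
Headway = 75.4 s

75.4


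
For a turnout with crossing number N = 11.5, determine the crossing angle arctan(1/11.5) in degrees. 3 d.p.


1/N = 1/11.5 = 0.086957
angle = arctan(0.086957) = 0.086738 rad
angle = 0.086738 * 180/pi = 4.970 degrees

4.970


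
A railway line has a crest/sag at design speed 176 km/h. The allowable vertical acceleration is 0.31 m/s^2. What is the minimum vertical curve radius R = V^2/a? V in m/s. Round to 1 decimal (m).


Convert speed: V = 176 / 3.6 = 48.8889 m/s
V^2 = 2390.1235 m^2/s^2
R_v = 2390.1235 / 0.31
R_v = 7710.1 m

7710.1


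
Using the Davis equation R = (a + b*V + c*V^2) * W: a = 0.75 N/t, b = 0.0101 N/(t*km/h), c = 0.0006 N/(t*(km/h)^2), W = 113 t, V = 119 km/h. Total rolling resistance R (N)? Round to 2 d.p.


b*V = 0.0101 * 119 = 1.2019
c*V^2 = 0.0006 * 14161 = 8.4966
R_per_t = 0.75 + 1.2019 + 8.4966 = 10.4485 N/t
R_total = 10.4485 * 113 = 1180.68 N

1180.68


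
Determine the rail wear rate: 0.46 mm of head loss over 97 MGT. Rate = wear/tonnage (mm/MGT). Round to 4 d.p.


Wear rate = total wear / cumulative tonnage
Rate = 0.46 / 97
Rate = 0.0047 mm/MGT

0.0047


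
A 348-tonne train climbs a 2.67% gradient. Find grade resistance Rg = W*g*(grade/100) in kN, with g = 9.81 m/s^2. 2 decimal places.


Rg = W * 9.81 * grade / 100
Rg = 348 * 9.81 * 2.67 / 100
Rg = 3413.88 * 0.0267
Rg = 91.15 kN

91.15
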